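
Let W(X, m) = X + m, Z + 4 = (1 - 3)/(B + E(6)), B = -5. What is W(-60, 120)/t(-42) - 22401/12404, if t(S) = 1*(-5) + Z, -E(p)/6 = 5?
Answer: -33059913/3882452 ≈ -8.5152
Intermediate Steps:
E(p) = -30 (E(p) = -6*5 = -30)
Z = -138/35 (Z = -4 + (1 - 3)/(-5 - 30) = -4 - 2/(-35) = -4 - 2*(-1/35) = -4 + 2/35 = -138/35 ≈ -3.9429)
t(S) = -313/35 (t(S) = 1*(-5) - 138/35 = -5 - 138/35 = -313/35)
W(-60, 120)/t(-42) - 22401/12404 = (-60 + 120)/(-313/35) - 22401/12404 = 60*(-35/313) - 22401*1/12404 = -2100/313 - 22401/12404 = -33059913/3882452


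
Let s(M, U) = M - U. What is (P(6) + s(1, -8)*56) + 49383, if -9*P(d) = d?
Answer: 149659/3 ≈ 49886.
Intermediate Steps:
P(d) = -d/9
(P(6) + s(1, -8)*56) + 49383 = (-⅑*6 + (1 - 1*(-8))*56) + 49383 = (-⅔ + (1 + 8)*56) + 49383 = (-⅔ + 9*56) + 49383 = (-⅔ + 504) + 49383 = 1510/3 + 49383 = 149659/3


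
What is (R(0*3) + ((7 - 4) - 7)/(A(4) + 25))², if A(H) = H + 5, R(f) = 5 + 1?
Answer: 10000/289 ≈ 34.602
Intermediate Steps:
R(f) = 6
A(H) = 5 + H
(R(0*3) + ((7 - 4) - 7)/(A(4) + 25))² = (6 + ((7 - 4) - 7)/((5 + 4) + 25))² = (6 + (3 - 7)/(9 + 25))² = (6 - 4/34)² = (6 - 4*1/34)² = (6 - 2/17)² = (100/17)² = 10000/289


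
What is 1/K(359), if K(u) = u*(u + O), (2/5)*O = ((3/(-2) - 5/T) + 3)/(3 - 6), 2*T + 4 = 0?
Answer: 3/383053 ≈ 7.8318e-6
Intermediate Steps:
T = -2 (T = -2 + (½)*0 = -2 + 0 = -2)
O = -10/3 (O = 5*(((3/(-2) - 5/(-2)) + 3)/(3 - 6))/2 = 5*(((3*(-½) - 5*(-½)) + 3)/(-3))/2 = 5*(((-3/2 + 5/2) + 3)*(-⅓))/2 = 5*((1 + 3)*(-⅓))/2 = 5*(4*(-⅓))/2 = (5/2)*(-4/3) = -10/3 ≈ -3.3333)
K(u) = u*(-10/3 + u) (K(u) = u*(u - 10/3) = u*(-10/3 + u))
1/K(359) = 1/((⅓)*359*(-10 + 3*359)) = 1/((⅓)*359*(-10 + 1077)) = 1/((⅓)*359*1067) = 1/(383053/3) = 3/383053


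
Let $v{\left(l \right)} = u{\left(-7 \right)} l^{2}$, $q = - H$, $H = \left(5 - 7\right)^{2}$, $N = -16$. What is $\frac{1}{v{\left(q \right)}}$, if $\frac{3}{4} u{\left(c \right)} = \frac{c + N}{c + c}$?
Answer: $\frac{21}{736} \approx 0.028533$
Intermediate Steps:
$u{\left(c \right)} = \frac{2 \left(-16 + c\right)}{3 c}$ ($u{\left(c \right)} = \frac{4 \frac{c - 16}{c + c}}{3} = \frac{4 \frac{-16 + c}{2 c}}{3} = \frac{2 \left(-16 + c\right)}{3 c}$)
$H = 4$ ($H = \left(-2\right)^{2} = 4$)
$q = -4$ ($q = \left(-1\right) 4 = -4$)
$v{\left(l \right)} = \frac{46 l^{2}}{21}$ ($v{\left(l \right)} = \frac{2 \left(-16 - 7\right)}{3 \left(-7\right)} l^{2} = \frac{2}{3} \left(- \frac{1}{7}\right) \left(-23\right) l^{2} = \frac{46 l^{2}}{21}$)
$\frac{1}{v{\left(q \right)}} = \frac{1}{\frac{46}{21} \left(-4\right)^{2}} = \frac{1}{\frac{46}{21} \cdot 16} = \frac{1}{\frac{736}{21}} = \frac{21}{736}$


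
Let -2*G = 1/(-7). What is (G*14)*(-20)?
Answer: -20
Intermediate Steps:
G = 1/14 (G = -½/(-7) = -½*(-⅐) = 1/14 ≈ 0.071429)
(G*14)*(-20) = ((1/14)*14)*(-20) = 1*(-20) = -20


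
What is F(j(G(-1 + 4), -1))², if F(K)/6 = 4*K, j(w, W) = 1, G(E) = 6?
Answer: 576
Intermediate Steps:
F(K) = 24*K (F(K) = 6*(4*K) = 24*K)
F(j(G(-1 + 4), -1))² = (24*1)² = 24² = 576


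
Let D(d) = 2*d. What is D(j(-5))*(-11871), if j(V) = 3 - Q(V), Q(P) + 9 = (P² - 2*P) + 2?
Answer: 593550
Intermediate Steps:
Q(P) = -7 + P² - 2*P (Q(P) = -9 + ((P² - 2*P) + 2) = -9 + (2 + P² - 2*P) = -7 + P² - 2*P)
j(V) = 10 - V² + 2*V (j(V) = 3 - (-7 + V² - 2*V) = 3 + (7 - V² + 2*V) = 10 - V² + 2*V)
D(j(-5))*(-11871) = (2*(10 - 1*(-5)² + 2*(-5)))*(-11871) = (2*(10 - 1*25 - 10))*(-11871) = (2*(10 - 25 - 10))*(-11871) = (2*(-25))*(-11871) = -50*(-11871) = 593550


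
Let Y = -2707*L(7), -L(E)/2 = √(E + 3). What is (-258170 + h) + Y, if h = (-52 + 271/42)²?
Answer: -451752311/1764 + 5414*√10 ≈ -2.3897e+5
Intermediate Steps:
L(E) = -2*√(3 + E) (L(E) = -2*√(E + 3) = -2*√(3 + E))
h = 3659569/1764 (h = (-52 + 271*(1/42))² = (-52 + 271/42)² = (-1913/42)² = 3659569/1764 ≈ 2074.6)
Y = 5414*√10 (Y = -(-5414)*√(3 + 7) = -(-5414)*√10 = 5414*√10 ≈ 17121.)
(-258170 + h) + Y = (-258170 + 3659569/1764) + 5414*√10 = -451752311/1764 + 5414*√10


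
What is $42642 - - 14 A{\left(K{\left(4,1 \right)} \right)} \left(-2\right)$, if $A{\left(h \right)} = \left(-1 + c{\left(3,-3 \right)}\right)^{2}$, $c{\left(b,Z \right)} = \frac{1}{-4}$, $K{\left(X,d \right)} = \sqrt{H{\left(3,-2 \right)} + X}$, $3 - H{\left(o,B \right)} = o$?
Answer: $\frac{170393}{4} \approx 42598.0$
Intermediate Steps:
$H{\left(o,B \right)} = 3 - o$
$K{\left(X,d \right)} = \sqrt{X}$ ($K{\left(X,d \right)} = \sqrt{\left(3 - 3\right) + X} = \sqrt{0 + X} = \sqrt{X}$)
$c{\left(b,Z \right)} = - \frac{1}{4}$
$A{\left(h \right)} = \frac{25}{16}$ ($A{\left(h \right)} = \left(-1 - \frac{1}{4}\right)^{2} = \left(- \frac{5}{4}\right)^{2} = \frac{25}{16}$)
$42642 - - 14 A{\left(K{\left(4,1 \right)} \right)} \left(-2\right) = 42642 - \left(-14\right) \frac{25}{16} \left(-2\right) = 42642 - \left(- \frac{175}{8}\right) \left(-2\right) = 42642 - \frac{175}{4} = \frac{170393}{4}$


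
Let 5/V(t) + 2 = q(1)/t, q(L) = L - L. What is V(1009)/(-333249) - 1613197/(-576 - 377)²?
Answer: -1075188033061/605319482082 ≈ -1.7762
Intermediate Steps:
q(L) = 0
V(t) = -5/2 (V(t) = 5/(-2 + 0/t) = 5/(-2 + 0) = 5/(-2) = 5*(-½) = -5/2)
V(1009)/(-333249) - 1613197/(-576 - 377)² = -5/2/(-333249) - 1613197/(-576 - 377)² = -5/2*(-1/333249) - 1613197/((-953)²) = 5/666498 - 1613197/908209 = -1075188033061/605319482082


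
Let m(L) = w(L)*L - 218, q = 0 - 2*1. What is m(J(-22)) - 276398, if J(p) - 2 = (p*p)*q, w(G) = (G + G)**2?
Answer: -3605991400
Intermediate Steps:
w(G) = 4*G**2 (w(G) = (2*G)**2 = 4*G**2)
q = -2 (q = 0 - 2 = -2)
J(p) = 2 - 2*p**2 (J(p) = 2 + (p*p)*(-2) = 2 + p**2*(-2) = 2 - 2*p**2)
m(L) = -218 + 4*L**3 (m(L) = (4*L**2)*L - 218 = 4*L**3 - 218 = -218 + 4*L**3)
m(J(-22)) - 276398 = (-218 + 4*(2 - 2*(-22)**2)**3) - 276398 = (-218 + 4*(2 - 2*484)**3) - 276398 = (-218 + 4*(2 - 968)**3) - 276398 = (-218 + 4*(-966)**3) - 276398 = (-218 + 4*(-901428696)) - 276398 = (-218 - 3605714784) - 276398 = -3605715002 - 276398 = -3605991400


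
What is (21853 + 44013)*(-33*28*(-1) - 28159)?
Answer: -1793860510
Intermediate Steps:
(21853 + 44013)*(-33*28*(-1) - 28159) = 65866*(-924*(-1) - 28159) = 65866*(924 - 28159) = 65866*(-27235) = -1793860510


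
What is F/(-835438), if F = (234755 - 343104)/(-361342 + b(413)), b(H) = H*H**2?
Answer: 108349/58550548565890 ≈ 1.8505e-9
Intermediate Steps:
b(H) = H**3
F = -108349/70083655 (F = (234755 - 343104)/(-361342 + 413**3) = -108349/(-361342 + 70444997) = -108349/70083655 ≈ -0.0015460)
F/(-835438) = -108349/70083655/(-835438) = -108349/70083655*(-1/835438) = 108349/58550548565890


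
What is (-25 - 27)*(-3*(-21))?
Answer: -3276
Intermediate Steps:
(-25 - 27)*(-3*(-21)) = -52*63 = -3276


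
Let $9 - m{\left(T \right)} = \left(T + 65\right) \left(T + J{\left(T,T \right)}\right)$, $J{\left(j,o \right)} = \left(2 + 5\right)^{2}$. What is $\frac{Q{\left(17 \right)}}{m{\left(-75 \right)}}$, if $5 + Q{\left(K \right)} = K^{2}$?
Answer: $- \frac{284}{251} \approx -1.1315$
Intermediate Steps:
$Q{\left(K \right)} = -5 + K^{2}$
$J{\left(j,o \right)} = 49$ ($J{\left(j,o \right)} = 7^{2} = 49$)
$m{\left(T \right)} = 9 - \left(49 + T\right) \left(65 + T\right)$ ($m{\left(T \right)} = 9 - \left(T + 65\right) \left(T + 49\right) = 9 - \left(65 + T\right) \left(49 + T\right) = 9 - \left(49 + T\right) \left(65 + T\right)$)
$\frac{Q{\left(17 \right)}}{m{\left(-75 \right)}} = \frac{-5 + 17^{2}}{-3176 - \left(-75\right)^{2} - -8550} = \frac{-5 + 289}{-3176 - 5625 + 8550} = \frac{284}{-3176 - 5625 + 8550} = \frac{284}{-251} = 284 \left(- \frac{1}{251}\right) = - \frac{284}{251}$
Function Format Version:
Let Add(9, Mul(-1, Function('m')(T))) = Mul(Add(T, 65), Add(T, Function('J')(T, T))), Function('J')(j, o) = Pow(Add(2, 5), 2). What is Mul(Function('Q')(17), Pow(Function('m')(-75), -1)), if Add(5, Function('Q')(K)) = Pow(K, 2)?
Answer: Rational(-284, 251) ≈ -1.1315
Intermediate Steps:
Function('Q')(K) = Add(-5, Pow(K, 2))
Function('J')(j, o) = 49 (Function('J')(j, o) = Pow(7, 2) = 49)
Function('m')(T) = Add(9, Mul(-1, Add(49, T), Add(65, T))) (Function('m')(T) = Add(9, Mul(-1, Mul(Add(T, 65), Add(T, 49)))) = Add(9, Mul(-1, Mul(Add(65, T), Add(49, T)))) = Add(9, Mul(-1, Mul(Add(49, T), Add(65, T)))) = Add(9, Mul(-1, Add(49, T), Add(65, T))))
Mul(Function('Q')(17), Pow(Function('m')(-75), -1)) = Mul(Add(-5, Pow(17, 2)), Pow(Add(-3176, Mul(-1, Pow(-75, 2)), Mul(-114, -75)), -1)) = Mul(Add(-5, 289), Pow(Add(-3176, Mul(-1, 5625), 8550), -1)) = Mul(284, Pow(Add(-3176, -5625, 8550), -1)) = Mul(284, Pow(-251, -1)) = Mul(284, Rational(-1, 251)) = Rational(-284, 251)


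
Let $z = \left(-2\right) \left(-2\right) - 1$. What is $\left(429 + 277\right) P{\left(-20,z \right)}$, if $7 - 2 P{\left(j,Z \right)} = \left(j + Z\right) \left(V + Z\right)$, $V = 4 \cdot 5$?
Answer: $140494$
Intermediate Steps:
$V = 20$
$z = 3$ ($z = 4 - 1 = 3$)
$P{\left(j,Z \right)} = \frac{7}{2} - \frac{\left(20 + Z\right) \left(Z + j\right)}{2}$ ($P{\left(j,Z \right)} = \frac{7}{2} - \frac{\left(j + Z\right) \left(20 + Z\right)}{2} = \frac{7}{2} - \frac{\left(Z + j\right) \left(20 + Z\right)}{2} = \frac{7}{2} - \frac{\left(20 + Z\right) \left(Z + j\right)}{2}$)
$\left(429 + 277\right) P{\left(-20,z \right)} = \left(429 + 277\right) \left(\frac{7}{2} - 30 - -200 - \frac{3^{2}}{2} - \frac{3}{2} \left(-20\right)\right) = 706 \left(\frac{7}{2} - 30 + 200 - \frac{9}{2} + 30\right) = 706 \cdot 199 = 140494$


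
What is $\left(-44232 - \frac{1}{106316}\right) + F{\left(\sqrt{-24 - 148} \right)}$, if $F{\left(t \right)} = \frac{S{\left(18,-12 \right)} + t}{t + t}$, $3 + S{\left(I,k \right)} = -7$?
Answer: $- \frac{4702516155}{106316} + \frac{5 i \sqrt{43}}{86} \approx -44232.0 + 0.38125 i$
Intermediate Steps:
$S{\left(I,k \right)} = -10$ ($S{\left(I,k \right)} = -3 - 7 = -10$)
$F{\left(t \right)} = \frac{-10 + t}{2 t}$ ($F{\left(t \right)} = \frac{-10 + t}{t + t} = \frac{-10 + t}{2 t}$)
$\left(-44232 - \frac{1}{106316}\right) + F{\left(\sqrt{-24 - 148} \right)} = \left(-44232 - \frac{1}{106316}\right) + \frac{-10 + \sqrt{-24 - 148}}{2 \sqrt{-24 - 148}} = \left(-44232 - \frac{1}{106316}\right) + \frac{-10 + \sqrt{-172}}{2 \sqrt{-172}} = \left(-44232 - \frac{1}{106316}\right) + \frac{-10 + 2 i \sqrt{43}}{2 \cdot 2 i \sqrt{43}} = - \frac{4702569313}{106316} + \frac{- \frac{i \sqrt{43}}{86} \left(-10 + 2 i \sqrt{43}\right)}{2} = - \frac{4702569313}{106316} - \frac{i \sqrt{43} \left(-10 + 2 i \sqrt{43}\right)}{172}$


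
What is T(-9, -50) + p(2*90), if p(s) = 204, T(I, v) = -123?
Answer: 81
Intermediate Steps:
T(-9, -50) + p(2*90) = -123 + 204 = 81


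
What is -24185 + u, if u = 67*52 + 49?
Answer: -20652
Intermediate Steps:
u = 3533 (u = 3484 + 49 = 3533)
-24185 + u = -24185 + 3533 = -20652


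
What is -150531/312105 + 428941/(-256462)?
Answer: -57493370709/26681024170 ≈ -2.1548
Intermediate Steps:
-150531/312105 + 428941/(-256462) = -150531*1/312105 + 428941*(-1/256462) = -50177/104035 - 428941/256462 = -57493370709/26681024170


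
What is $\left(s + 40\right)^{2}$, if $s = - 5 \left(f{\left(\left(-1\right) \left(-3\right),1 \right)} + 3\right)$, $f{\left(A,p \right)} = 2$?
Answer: $225$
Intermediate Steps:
$s = -25$ ($s = - 5 \left(2 + 3\right) = \left(-5\right) 5 = -25$)
$\left(s + 40\right)^{2} = \left(-25 + 40\right)^{2} = 15^{2} = 225$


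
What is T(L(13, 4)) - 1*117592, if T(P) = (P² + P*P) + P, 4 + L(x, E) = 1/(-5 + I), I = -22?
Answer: -85703749/729 ≈ -1.1756e+5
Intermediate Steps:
L(x, E) = -109/27 (L(x, E) = -4 + 1/(-5 - 22) = -4 + 1/(-27) = -4 - 1/27 = -109/27)
T(P) = P + 2*P² (T(P) = (P² + P²) + P = 2*P² + P = P + 2*P²)
T(L(13, 4)) - 1*117592 = -109*(1 + 2*(-109/27))/27 - 1*117592 = -109*(1 - 218/27)/27 - 117592 = -109/27*(-191/27) - 117592 = 20819/729 - 117592 = -85703749/729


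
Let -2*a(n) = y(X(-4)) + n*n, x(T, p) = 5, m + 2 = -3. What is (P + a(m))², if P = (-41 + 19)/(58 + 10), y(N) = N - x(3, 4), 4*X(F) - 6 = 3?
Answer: 2424249/18496 ≈ 131.07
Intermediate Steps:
m = -5 (m = -2 - 3 = -5)
X(F) = 9/4 (X(F) = 3/2 + (¼)*3 = 3/2 + ¾ = 9/4)
y(N) = -5 + N (y(N) = N - 1*5 = N - 5 = -5 + N)
a(n) = 11/8 - n²/2 (a(n) = -((-5 + 9/4) + n*n)/2 = -(-11/4 + n²)/2 = 11/8 - n²/2)
P = -11/34 (P = -22/68 = -22*1/68 = -11/34 ≈ -0.32353)
(P + a(m))² = (-11/34 + (11/8 - ½*(-5)²))² = (-11/34 + (11/8 - ½*25))² = (-11/34 + (11/8 - 25/2))² = (-11/34 - 89/8)² = (-1557/136)² = 2424249/18496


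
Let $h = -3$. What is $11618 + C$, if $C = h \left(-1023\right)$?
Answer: $14687$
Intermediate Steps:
$C = 3069$ ($C = \left(-3\right) \left(-1023\right) = 3069$)
$11618 + C = 11618 + 3069 = 14687$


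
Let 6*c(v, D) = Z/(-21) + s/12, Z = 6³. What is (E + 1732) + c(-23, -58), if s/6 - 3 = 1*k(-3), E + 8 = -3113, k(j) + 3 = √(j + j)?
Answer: -9735/7 + I*√6/12 ≈ -1390.7 + 0.20412*I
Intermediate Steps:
k(j) = -3 + √2*√j (k(j) = -3 + √(j + j) = -3 + √(2*j) = -3 + √2*√j)
Z = 216
E = -3121 (E = -8 - 3113 = -3121)
s = 6*I*√6 (s = 18 + 6*(1*(-3 + √2*√(-3))) = 18 + 6*(1*(-3 + √2*(I*√3))) = 18 + 6*(1*(-3 + I*√6)) = 18 + 6*(-3 + I*√6) = 18 + (-18 + 6*I*√6) = 6*I*√6 ≈ 14.697*I)
c(v, D) = -12/7 + I*√6/12 (c(v, D) = (216/(-21) + (6*I*√6)/12)/6 = (216*(-1/21) + (6*I*√6)*(1/12))/6 = (-72/7 + I*√6/2)/6 = -12/7 + I*√6/12)
(E + 1732) + c(-23, -58) = (-3121 + 1732) + (-12/7 + I*√6/12) = -1389 + (-12/7 + I*√6/12) = -9735/7 + I*√6/12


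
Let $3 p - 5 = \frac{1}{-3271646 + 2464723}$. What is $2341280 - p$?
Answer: $\frac{5667694009706}{2420769} \approx 2.3413 \cdot 10^{6}$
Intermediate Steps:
$p = \frac{4034614}{2420769}$ ($p = \frac{5}{3} + \frac{1}{3 \left(-3271646 + 2464723\right)} = \frac{5}{3} + \frac{1}{3 \left(-806923\right)} = \frac{5}{3} + \frac{1}{3} \left(- \frac{1}{806923}\right) = \frac{5}{3} - \frac{1}{2420769} = \frac{4034614}{2420769} \approx 1.6667$)
$2341280 - p = 2341280 - \frac{4034614}{2420769} = \frac{5667694009706}{2420769}$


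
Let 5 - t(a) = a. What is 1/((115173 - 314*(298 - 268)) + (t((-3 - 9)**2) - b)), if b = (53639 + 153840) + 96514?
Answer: -1/198379 ≈ -5.0409e-6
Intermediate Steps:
b = 303993 (b = 207479 + 96514 = 303993)
t(a) = 5 - a
1/((115173 - 314*(298 - 268)) + (t((-3 - 9)**2) - b)) = 1/((115173 - 314*(298 - 268)) + ((5 - (-3 - 9)**2) - 1*303993)) = 1/((115173 - 314*30) + ((5 - 1*(-12)**2) - 303993)) = 1/((115173 - 9420) + ((5 - 1*144) - 303993)) = 1/(105753 + ((5 - 144) - 303993)) = 1/(105753 + (-139 - 303993)) = 1/(105753 - 304132) = 1/(-198379) = -1/198379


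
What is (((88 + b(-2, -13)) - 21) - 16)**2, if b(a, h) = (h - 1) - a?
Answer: 1521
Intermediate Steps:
b(a, h) = -1 + h - a (b(a, h) = (-1 + h) - a = -1 + h - a)
(((88 + b(-2, -13)) - 21) - 16)**2 = (((88 + (-1 - 13 - 1*(-2))) - 21) - 16)**2 = (((88 + (-1 - 13 + 2)) - 21) - 16)**2 = (((88 - 12) - 21) - 16)**2 = ((76 - 21) - 16)**2 = (55 - 16)**2 = 39**2 = 1521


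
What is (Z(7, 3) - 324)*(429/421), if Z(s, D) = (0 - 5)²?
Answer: -128271/421 ≈ -304.68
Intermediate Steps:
Z(s, D) = 25 (Z(s, D) = (-5)² = 25)
(Z(7, 3) - 324)*(429/421) = (25 - 324)*(429/421) = -128271/421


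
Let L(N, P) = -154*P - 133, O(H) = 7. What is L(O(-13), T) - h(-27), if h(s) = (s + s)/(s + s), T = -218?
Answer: 33438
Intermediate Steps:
L(N, P) = -133 - 154*P
h(s) = 1 (h(s) = (2*s)/((2*s)) = (2*s)*(1/(2*s)) = 1)
L(O(-13), T) - h(-27) = (-133 - 154*(-218)) - 1*1 = (-133 + 33572) - 1 = 33439 - 1 = 33438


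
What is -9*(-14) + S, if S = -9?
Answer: 117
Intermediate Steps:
-9*(-14) + S = -9*(-14) - 9 = 126 - 9 = 117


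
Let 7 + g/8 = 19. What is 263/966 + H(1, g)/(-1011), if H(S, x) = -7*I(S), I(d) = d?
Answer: 30295/108514 ≈ 0.27918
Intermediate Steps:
g = 96 (g = -56 + 8*19 = -56 + 152 = 96)
H(S, x) = -7*S
263/966 + H(1, g)/(-1011) = 263/966 - 7*1/(-1011) = 263*(1/966) - 7*(-1/1011) = 263/966 + 7/1011 = 30295/108514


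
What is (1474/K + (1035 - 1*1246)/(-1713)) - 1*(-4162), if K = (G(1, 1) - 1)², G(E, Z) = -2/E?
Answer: 22230805/5139 ≈ 4325.9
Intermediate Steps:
K = 9 (K = (-2/1 - 1)² = (-2*1 - 1)² = (-2 - 1)² = (-3)² = 9)
(1474/K + (1035 - 1*1246)/(-1713)) - 1*(-4162) = (1474/9 + (1035 - 1*1246)/(-1713)) - 1*(-4162) = (1474*(⅑) + (1035 - 1246)*(-1/1713)) + 4162 = (1474/9 - 211*(-1/1713)) + 4162 = (1474/9 + 211/1713) + 4162 = 842287/5139 + 4162 = 22230805/5139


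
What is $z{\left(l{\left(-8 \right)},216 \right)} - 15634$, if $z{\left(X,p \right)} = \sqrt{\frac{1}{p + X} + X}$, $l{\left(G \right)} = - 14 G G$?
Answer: $-15634 + \frac{i \sqrt{103577770}}{340} \approx -15634.0 + 29.933 i$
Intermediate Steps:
$l{\left(G \right)} = - 14 G^{2}$
$z{\left(X,p \right)} = \sqrt{X + \frac{1}{X + p}}$ ($z{\left(X,p \right)} = \sqrt{\frac{1}{X + p} + X} = \sqrt{X + \frac{1}{X + p}}$)
$z{\left(l{\left(-8 \right)},216 \right)} - 15634 = \sqrt{\frac{1 + - 14 \left(-8\right)^{2} \left(- 14 \left(-8\right)^{2} + 216\right)}{- 14 \left(-8\right)^{2} + 216}} - 15634 = \sqrt{\frac{1 + \left(-14\right) 64 \left(\left(-14\right) 64 + 216\right)}{\left(-14\right) 64 + 216}} - 15634 = \sqrt{\frac{1 - 896 \left(-896 + 216\right)}{-896 + 216}} - 15634 = \sqrt{\frac{1 - -609280}{-680}} - 15634 = \sqrt{- \frac{1 + 609280}{680}} - 15634 = \sqrt{\left(- \frac{1}{680}\right) 609281} - 15634 = \sqrt{- \frac{609281}{680}} - 15634 = \frac{i \sqrt{103577770}}{340} - 15634 = -15634 + \frac{i \sqrt{103577770}}{340}$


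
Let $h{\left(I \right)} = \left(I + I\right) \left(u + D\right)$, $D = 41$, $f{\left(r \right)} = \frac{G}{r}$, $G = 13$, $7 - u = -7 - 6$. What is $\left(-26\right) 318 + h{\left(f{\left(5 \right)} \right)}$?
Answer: $- \frac{39754}{5} \approx -7950.8$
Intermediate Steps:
$u = 20$ ($u = 7 - \left(-7 - 6\right) = 7 - -13 = 7 + 13 = 20$)
$f{\left(r \right)} = \frac{13}{r}$
$h{\left(I \right)} = 122 I$ ($h{\left(I \right)} = \left(I + I\right) \left(20 + 41\right) = 2 I 61 = 122 I$)
$\left(-26\right) 318 + h{\left(f{\left(5 \right)} \right)} = \left(-26\right) 318 + 122 \cdot \frac{13}{5} = -8268 + 122 \cdot 13 \cdot \frac{1}{5} = -8268 + 122 \cdot \frac{13}{5} = -8268 + \frac{1586}{5} = - \frac{39754}{5}$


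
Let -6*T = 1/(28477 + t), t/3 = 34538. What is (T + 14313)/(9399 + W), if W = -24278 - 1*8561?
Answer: -11343710897/18577278240 ≈ -0.61062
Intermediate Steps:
t = 103614 (t = 3*34538 = 103614)
W = -32839 (W = -24278 - 8561 = -32839)
T = -1/792546 (T = -1/(6*(28477 + 103614)) = -⅙/132091 = -⅙*1/132091 = -1/792546 ≈ -1.2618e-6)
(T + 14313)/(9399 + W) = (-1/792546 + 14313)/(9399 - 32839) = (11343710897/792546)/(-23440) = (11343710897/792546)*(-1/23440) = -11343710897/18577278240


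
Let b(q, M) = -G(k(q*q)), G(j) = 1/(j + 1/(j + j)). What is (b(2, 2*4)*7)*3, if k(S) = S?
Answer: -56/11 ≈ -5.0909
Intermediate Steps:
G(j) = 1/(j + 1/(2*j))
b(q, M) = -2*q²/(1 + 2*q⁴) (b(q, M) = -2*q*q/(1 + 2*(q*q)²) = -2*q²/(1 + 2*(q²)²) = -2*q²/(1 + 2*q⁴))
(b(2, 2*4)*7)*3 = (-2*2²/(1 + 2*2⁴)*7)*3 = (-2*4/(1 + 2*16)*7)*3 = (-2*4/(1 + 32)*7)*3 = (-2*4/33*7)*3 = (-2*4*1/33*7)*3 = -8/33*7*3 = -56/33*3 = -56/11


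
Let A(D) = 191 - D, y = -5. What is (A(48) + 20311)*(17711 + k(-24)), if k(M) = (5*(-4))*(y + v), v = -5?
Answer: 366351594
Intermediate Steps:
k(M) = 200 (k(M) = (5*(-4))*(-5 - 5) = -20*(-10) = 200)
(A(48) + 20311)*(17711 + k(-24)) = ((191 - 1*48) + 20311)*(17711 + 200) = ((191 - 48) + 20311)*17911 = (143 + 20311)*17911 = 20454*17911 = 366351594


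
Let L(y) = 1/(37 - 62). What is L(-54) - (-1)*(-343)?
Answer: -8576/25 ≈ -343.04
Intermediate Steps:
L(y) = -1/25 (L(y) = 1/(-25) = -1/25)
L(-54) - (-1)*(-343) = -1/25 - (-1)*(-343) = -1/25 - 1*343 = -1/25 - 343 = -8576/25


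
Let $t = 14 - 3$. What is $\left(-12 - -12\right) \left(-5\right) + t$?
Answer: $11$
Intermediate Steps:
$t = 11$ ($t = 14 - 3 = 11$)
$\left(-12 - -12\right) \left(-5\right) + t = \left(-12 - -12\right) \left(-5\right) + 11 = \left(-12 + 12\right) \left(-5\right) + 11 = 0 \left(-5\right) + 11 = 0 + 11 = 11$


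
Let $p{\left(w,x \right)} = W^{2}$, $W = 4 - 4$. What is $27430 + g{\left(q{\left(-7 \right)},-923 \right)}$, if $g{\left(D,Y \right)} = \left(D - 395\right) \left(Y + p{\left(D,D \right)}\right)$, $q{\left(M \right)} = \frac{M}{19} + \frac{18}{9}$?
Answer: $\frac{7419672}{19} \approx 3.9051 \cdot 10^{5}$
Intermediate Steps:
$W = 0$ ($W = 4 - 4 = 0$)
$p{\left(w,x \right)} = 0$ ($p{\left(w,x \right)} = 0^{2} = 0$)
$q{\left(M \right)} = 2 + \frac{M}{19}$ ($q{\left(M \right)} = M \frac{1}{19} + 18 \cdot \frac{1}{9} = \frac{M}{19} + 2 = 2 + \frac{M}{19}$)
$g{\left(D,Y \right)} = Y \left(-395 + D\right)$ ($g{\left(D,Y \right)} = \left(D - 395\right) \left(Y + 0\right) = \left(-395 + D\right) Y = Y \left(-395 + D\right)$)
$27430 + g{\left(q{\left(-7 \right)},-923 \right)} = 27430 - 923 \left(-395 + \left(2 + \frac{1}{19} \left(-7\right)\right)\right) = 27430 - 923 \left(-395 + \left(2 - \frac{7}{19}\right)\right) = 27430 - 923 \left(-395 + \frac{31}{19}\right) = 27430 - - \frac{6898502}{19} = 27430 + \frac{6898502}{19} = \frac{7419672}{19}$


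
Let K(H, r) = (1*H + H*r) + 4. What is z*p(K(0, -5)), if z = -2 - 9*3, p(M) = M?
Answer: -116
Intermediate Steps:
K(H, r) = 4 + H + H*r (K(H, r) = (H + H*r) + 4 = 4 + H + H*r)
z = -29 (z = -2 - 27 = -29)
z*p(K(0, -5)) = -29*(4 + 0 + 0*(-5)) = -29*(4 + 0 + 0) = -29*4 = -116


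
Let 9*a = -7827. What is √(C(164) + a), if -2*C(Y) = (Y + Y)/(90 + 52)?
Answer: I*√39508305/213 ≈ 29.51*I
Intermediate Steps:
C(Y) = -Y/142 (C(Y) = -(Y + Y)/(2*(90 + 52)) = -2*Y/(2*142) = -Y/142)
a = -2609/3 (a = (⅑)*(-7827) = -2609/3 ≈ -869.67)
√(C(164) + a) = √(-1/142*164 - 2609/3) = √(-82/71 - 2609/3) = √(-185485/213) = I*√39508305/213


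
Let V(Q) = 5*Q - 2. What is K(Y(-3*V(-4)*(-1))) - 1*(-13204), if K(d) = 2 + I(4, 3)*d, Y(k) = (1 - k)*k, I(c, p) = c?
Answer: -4482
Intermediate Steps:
V(Q) = -2 + 5*Q
Y(k) = k*(1 - k)
K(d) = 2 + 4*d
K(Y(-3*V(-4)*(-1))) - 1*(-13204) = (2 + 4*((-3*(-2 + 5*(-4))*(-1))*(1 - (-3*(-2 + 5*(-4)))*(-1)))) - 1*(-13204) = (2 + 4*((-3*(-2 - 20)*(-1))*(1 - (-3*(-2 - 20))*(-1)))) + 13204 = (2 + 4*((-3*(-22)*(-1))*(1 - (-3*(-22))*(-1)))) + 13204 = (2 + 4*((66*(-1))*(1 - 66*(-1)))) + 13204 = (2 + 4*(-66*(1 - 1*(-66)))) + 13204 = (2 + 4*(-66*(1 + 66))) + 13204 = (2 + 4*(-66*67)) + 13204 = (2 + 4*(-4422)) + 13204 = (2 - 17688) + 13204 = -17686 + 13204 = -4482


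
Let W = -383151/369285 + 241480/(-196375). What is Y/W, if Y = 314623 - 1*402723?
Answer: 85184878922500/2192216259 ≈ 38858.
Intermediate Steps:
Y = -88100 (Y = 314623 - 402723 = -88100)
W = -2192216259/966911225 (W = -383151*1/369285 + 241480*(-1/196375) = -127717/123095 - 48296/39275 = -2192216259/966911225 ≈ -2.2672)
Y/W = -88100/(-2192216259/966911225) = -88100*(-966911225/2192216259) = 85184878922500/2192216259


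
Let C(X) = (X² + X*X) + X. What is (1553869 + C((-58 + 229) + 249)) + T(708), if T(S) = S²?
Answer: 2408353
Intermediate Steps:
C(X) = X + 2*X² (C(X) = (X² + X²) + X = 2*X² + X = X + 2*X²)
(1553869 + C((-58 + 229) + 249)) + T(708) = (1553869 + ((-58 + 229) + 249)*(1 + 2*((-58 + 229) + 249))) + 708² = (1553869 + (171 + 249)*(1 + 2*(171 + 249))) + 501264 = (1553869 + 420*(1 + 2*420)) + 501264 = (1553869 + 420*(1 + 840)) + 501264 = (1553869 + 420*841) + 501264 = (1553869 + 353220) + 501264 = 1907089 + 501264 = 2408353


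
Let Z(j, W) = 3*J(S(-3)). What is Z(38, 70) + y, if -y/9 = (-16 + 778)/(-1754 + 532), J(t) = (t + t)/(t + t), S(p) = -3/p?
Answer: 5262/611 ≈ 8.6121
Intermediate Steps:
J(t) = 1 (J(t) = (2*t)/((2*t)) = (2*t)*(1/(2*t)) = 1)
y = 3429/611 (y = -9*(-16 + 778)/(-1754 + 532) = -6858/(-1222) = -6858*(-1)/1222 = -9*(-381/611) = 3429/611 ≈ 5.6121)
Z(j, W) = 3 (Z(j, W) = 3*1 = 3)
Z(38, 70) + y = 3 + 3429/611 = 5262/611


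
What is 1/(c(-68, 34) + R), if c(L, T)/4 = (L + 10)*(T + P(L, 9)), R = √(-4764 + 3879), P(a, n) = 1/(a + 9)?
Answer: -5488888/43275381257 - 3481*I*√885/216376906285 ≈ -0.00012684 - 4.7859e-7*I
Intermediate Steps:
P(a, n) = 1/(9 + a)
R = I*√885 (R = √(-885) = I*√885 ≈ 29.749*I)
c(L, T) = 4*(10 + L)*(T + 1/(9 + L)) (c(L, T) = 4*((L + 10)*(T + 1/(9 + L))) = 4*((10 + L)*(T + 1/(9 + L))) = 4*(10 + L)*(T + 1/(9 + L)))
1/(c(-68, 34) + R) = 1/(4*(10 - 68 + 34*(9 - 68)*(10 - 68))/(9 - 68) + I*√885) = 1/(4*(10 - 68 + 34*(-59)*(-58))/(-59) + I*√885) = 1/(4*(-1/59)*(10 - 68 + 116348) + I*√885) = 1/(4*(-1/59)*116290 + I*√885) = 1/(-465160/59 + I*√885)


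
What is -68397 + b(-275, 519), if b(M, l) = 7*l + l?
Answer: -64245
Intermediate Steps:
b(M, l) = 8*l
-68397 + b(-275, 519) = -68397 + 8*519 = -68397 + 4152 = -64245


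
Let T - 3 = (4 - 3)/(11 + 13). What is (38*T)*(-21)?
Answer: -9709/4 ≈ -2427.3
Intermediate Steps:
T = 73/24 (T = 3 + (4 - 3)/(11 + 13) = 3 + 1/24 = 73/24 ≈ 3.0417)
(38*T)*(-21) = (38*(73/24))*(-21) = (1387/12)*(-21) = -9709/4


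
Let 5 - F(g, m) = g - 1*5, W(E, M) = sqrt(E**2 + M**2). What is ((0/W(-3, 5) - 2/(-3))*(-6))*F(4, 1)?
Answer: -24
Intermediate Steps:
F(g, m) = 10 - g (F(g, m) = 5 - (g - 1*5) = 5 - (g - 5) = 5 - (-5 + g) = 5 + (5 - g) = 10 - g)
((0/W(-3, 5) - 2/(-3))*(-6))*F(4, 1) = ((0/(sqrt((-3)**2 + 5**2)) - 2/(-3))*(-6))*(10 - 1*4) = ((0/(sqrt(9 + 25)) - 2*(-1/3))*(-6))*(10 - 4) = ((0/(sqrt(34)) + 2/3)*(-6))*6 = ((0*(sqrt(34)/34) + 2/3)*(-6))*6 = ((0 + 2/3)*(-6))*6 = ((2/3)*(-6))*6 = -4*6 = -24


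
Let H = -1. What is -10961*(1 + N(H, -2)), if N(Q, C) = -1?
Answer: 0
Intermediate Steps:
-10961*(1 + N(H, -2)) = -10961*(1 - 1) = -10961*0 = 0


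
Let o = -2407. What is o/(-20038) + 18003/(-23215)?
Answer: -304865609/465182170 ≈ -0.65537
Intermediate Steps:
o/(-20038) + 18003/(-23215) = -2407/(-20038) + 18003/(-23215) = -2407*(-1/20038) + 18003*(-1/23215) = 2407/20038 - 18003/23215 = -304865609/465182170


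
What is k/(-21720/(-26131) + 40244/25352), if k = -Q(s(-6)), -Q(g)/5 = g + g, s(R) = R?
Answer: -9937096680/400565351 ≈ -24.808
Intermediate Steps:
Q(g) = -10*g (Q(g) = -5*(g + g) = -10*g)
k = -60 (k = -(-10)*(-6) = -1*60 = -60)
k/(-21720/(-26131) + 40244/25352) = -60/(-21720/(-26131) + 40244/25352) = -60/(-21720*(-1/26131) + 40244*(1/25352)) = -60/(21720/26131 + 10061/6338) = -60/400565351/165618278 = -60*165618278/400565351 = -9937096680/400565351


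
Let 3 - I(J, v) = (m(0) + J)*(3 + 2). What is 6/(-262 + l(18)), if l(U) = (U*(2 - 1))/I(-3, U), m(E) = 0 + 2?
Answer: -24/1039 ≈ -0.023099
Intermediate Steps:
m(E) = 2
I(J, v) = -7 - 5*J (I(J, v) = 3 - (2 + J)*(3 + 2) = 3 - (2 + J)*5 = 3 - (10 + 5*J) = 3 + (-10 - 5*J) = -7 - 5*J)
l(U) = U/8 (l(U) = (U*(2 - 1))/(-7 - 5*(-3)) = (U*1)/(-7 + 15) = U/8)
6/(-262 + l(18)) = 6/(-262 + (⅛)*18) = 6/(-262 + 9/4) = 6/(-1039/4) = 6*(-4/1039) = -24/1039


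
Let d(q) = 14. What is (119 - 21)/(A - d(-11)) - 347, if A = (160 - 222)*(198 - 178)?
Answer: -217618/627 ≈ -347.08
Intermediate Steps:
A = -1240 (A = -62*20 = -1240)
(119 - 21)/(A - d(-11)) - 347 = (119 - 21)/(-1240 - 1*14) - 347 = (119 - 1*21)/(-1240 - 14) - 347 = (119 - 21)/(-1254) - 347 = 98*(-1/1254) - 347 = -49/627 - 347 = -217618/627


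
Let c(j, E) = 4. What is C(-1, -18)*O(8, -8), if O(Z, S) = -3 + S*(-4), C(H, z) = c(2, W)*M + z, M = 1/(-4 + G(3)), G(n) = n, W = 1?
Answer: -638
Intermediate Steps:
M = -1 (M = 1/(-4 + 3) = 1/(-1) = -1)
C(H, z) = -4 + z (C(H, z) = 4*(-1) + z = -4 + z)
O(Z, S) = -3 - 4*S
C(-1, -18)*O(8, -8) = (-4 - 18)*(-3 - 4*(-8)) = -22*(-3 + 32) = -22*29 = -638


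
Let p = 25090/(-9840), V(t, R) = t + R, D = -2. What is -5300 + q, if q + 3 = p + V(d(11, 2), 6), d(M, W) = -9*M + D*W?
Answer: -5316109/984 ≈ -5402.5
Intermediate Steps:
d(M, W) = -9*M - 2*W
V(t, R) = R + t
p = -2509/984 (p = 25090*(-1/9840) = -2509/984 ≈ -2.5498)
q = -100909/984 (q = -3 + (-2509/984 + (6 + (-9*11 - 2*2))) = -3 + (-2509/984 + (6 + (-99 - 4))) = -3 + (-2509/984 + (6 - 103)) = -3 + (-2509/984 - 97) = -3 - 97957/984 = -100909/984 ≈ -102.55)
-5300 + q = -5300 - 100909/984 = -5316109/984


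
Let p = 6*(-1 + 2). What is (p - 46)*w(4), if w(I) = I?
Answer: -160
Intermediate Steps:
p = 6 (p = 6*1 = 6)
(p - 46)*w(4) = (6 - 46)*4 = -40*4 = -160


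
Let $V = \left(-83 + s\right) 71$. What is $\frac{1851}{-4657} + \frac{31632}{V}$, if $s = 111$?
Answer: $\frac{35907609}{2314529} \approx 15.514$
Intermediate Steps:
$V = 1988$ ($V = \left(-83 + 111\right) 71 = 28 \cdot 71 = 1988$)
$\frac{1851}{-4657} + \frac{31632}{V} = \frac{1851}{-4657} + \frac{31632}{1988} = 1851 \left(- \frac{1}{4657}\right) + 31632 \cdot \frac{1}{1988} = - \frac{1851}{4657} + \frac{7908}{497} = \frac{35907609}{2314529}$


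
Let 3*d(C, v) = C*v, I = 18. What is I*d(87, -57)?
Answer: -29754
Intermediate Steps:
d(C, v) = C*v/3 (d(C, v) = (C*v)/3 = C*v/3)
I*d(87, -57) = 18*((1/3)*87*(-57)) = 18*(-1653) = -29754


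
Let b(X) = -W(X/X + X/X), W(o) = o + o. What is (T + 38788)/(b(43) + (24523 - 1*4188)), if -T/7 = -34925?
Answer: 94421/6777 ≈ 13.933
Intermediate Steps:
T = 244475 (T = -7*(-34925) = 244475)
W(o) = 2*o
b(X) = -4 (b(X) = -2*(X/X + X/X) = -2*(1 + 1) = -2*2 = -1*4 = -4)
(T + 38788)/(b(43) + (24523 - 1*4188)) = (244475 + 38788)/(-4 + (24523 - 1*4188)) = 283263/(-4 + (24523 - 4188)) = 283263/(-4 + 20335) = 283263/20331 = 283263*(1/20331) = 94421/6777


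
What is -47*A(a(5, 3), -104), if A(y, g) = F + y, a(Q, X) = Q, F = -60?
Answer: 2585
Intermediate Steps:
A(y, g) = -60 + y
-47*A(a(5, 3), -104) = -47*(-60 + 5) = -47*(-55) = 2585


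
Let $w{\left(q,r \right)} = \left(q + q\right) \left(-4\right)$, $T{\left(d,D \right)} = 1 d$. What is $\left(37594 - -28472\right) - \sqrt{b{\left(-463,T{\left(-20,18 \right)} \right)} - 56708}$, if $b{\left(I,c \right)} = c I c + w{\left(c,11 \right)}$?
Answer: $66066 - 2 i \sqrt{60437} \approx 66066.0 - 491.68 i$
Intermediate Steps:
$T{\left(d,D \right)} = d$
$w{\left(q,r \right)} = - 8 q$ ($w{\left(q,r \right)} = 2 q \left(-4\right) = - 8 q$)
$b{\left(I,c \right)} = - 8 c + I c^{2}$ ($b{\left(I,c \right)} = c I c - 8 c = I c c - 8 c = I c^{2} - 8 c = - 8 c + I c^{2}$)
$\left(37594 - -28472\right) - \sqrt{b{\left(-463,T{\left(-20,18 \right)} \right)} - 56708} = \left(37594 - -28472\right) - \sqrt{- 20 \left(-8 - -9260\right) - 56708} = \left(37594 + 28472\right) - \sqrt{- 20 \left(-8 + 9260\right) - 56708} = 66066 - \sqrt{\left(-20\right) 9252 - 56708} = 66066 - \sqrt{-185040 - 56708} = 66066 - \sqrt{-241748} = 66066 - 2 i \sqrt{60437}$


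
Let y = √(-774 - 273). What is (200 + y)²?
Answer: (200 + I*√1047)² ≈ 38953.0 + 12943.0*I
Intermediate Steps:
y = I*√1047 (y = √(-1047) = I*√1047 ≈ 32.357*I)
(200 + y)² = (200 + I*√1047)²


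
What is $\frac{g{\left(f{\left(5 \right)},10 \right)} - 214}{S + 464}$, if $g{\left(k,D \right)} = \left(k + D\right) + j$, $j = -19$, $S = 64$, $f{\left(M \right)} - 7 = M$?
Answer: $- \frac{211}{528} \approx -0.39962$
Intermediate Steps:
$f{\left(M \right)} = 7 + M$
$g{\left(k,D \right)} = -19 + D + k$ ($g{\left(k,D \right)} = \left(k + D\right) - 19 = \left(D + k\right) - 19 = -19 + D + k$)
$\frac{g{\left(f{\left(5 \right)},10 \right)} - 214}{S + 464} = \frac{\left(-19 + 10 + \left(7 + 5\right)\right) - 214}{64 + 464} = \frac{\left(-19 + 10 + 12\right) - 214}{528} = \left(3 - 214\right) \frac{1}{528} = \left(-211\right) \frac{1}{528} = - \frac{211}{528}$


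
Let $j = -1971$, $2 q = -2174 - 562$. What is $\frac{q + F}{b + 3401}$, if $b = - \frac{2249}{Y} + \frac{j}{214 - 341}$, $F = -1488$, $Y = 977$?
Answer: $- \frac{354369624}{423632723} \approx -0.8365$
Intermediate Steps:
$q = -1368$ ($q = \frac{-2174 - 562}{2} = \frac{1}{2} \left(-2736\right) = -1368$)
$b = \frac{1640044}{124079}$ ($b = - \frac{2249}{977} - \frac{1971}{214 - 341} = \left(-2249\right) \frac{1}{977} - \frac{1971}{214 - 341} = - \frac{2249}{977} - \frac{1971}{-127} = - \frac{2249}{977} - - \frac{1971}{127} = - \frac{2249}{977} + \frac{1971}{127} = \frac{1640044}{124079} \approx 13.218$)
$\frac{q + F}{b + 3401} = \frac{-1368 - 1488}{\frac{1640044}{124079} + 3401} = - \frac{2856}{\frac{423632723}{124079}} = \left(-2856\right) \frac{124079}{423632723} = - \frac{354369624}{423632723}$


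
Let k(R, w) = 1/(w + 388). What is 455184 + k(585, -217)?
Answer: 77836465/171 ≈ 4.5518e+5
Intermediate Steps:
k(R, w) = 1/(388 + w)
455184 + k(585, -217) = 455184 + 1/(388 - 217) = 455184 + 1/171 = 77836465/171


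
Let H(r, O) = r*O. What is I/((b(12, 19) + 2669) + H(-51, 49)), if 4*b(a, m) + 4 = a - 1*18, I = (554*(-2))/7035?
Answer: -2216/2356725 ≈ -0.00094029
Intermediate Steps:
I = -1108/7035 (I = -1108*1/7035 = -1108/7035 ≈ -0.15750)
b(a, m) = -11/2 + a/4 (b(a, m) = -1 + (a - 1*18)/4 = -1 + (a - 18)/4 = -1 + (-18 + a)/4 = -1 + (-9/2 + a/4) = -11/2 + a/4)
H(r, O) = O*r
I/((b(12, 19) + 2669) + H(-51, 49)) = -1108/(7035*(((-11/2 + (¼)*12) + 2669) + 49*(-51))) = -1108/(7035*(((-11/2 + 3) + 2669) - 2499)) = -1108/(7035*((-5/2 + 2669) - 2499)) = -1108/(7035*(5333/2 - 2499)) = -1108/(7035*335/2) = -1108/7035*2/335 = -2216/2356725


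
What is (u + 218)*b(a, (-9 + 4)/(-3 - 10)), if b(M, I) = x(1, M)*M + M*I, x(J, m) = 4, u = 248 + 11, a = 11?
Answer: 299079/13 ≈ 23006.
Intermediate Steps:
u = 259
b(M, I) = 4*M + I*M (b(M, I) = 4*M + M*I = 4*M + I*M)
(u + 218)*b(a, (-9 + 4)/(-3 - 10)) = (259 + 218)*(11*(4 + (-9 + 4)/(-3 - 10))) = 477*(11*(4 - 5/(-13))) = 477*(11*(4 - 5*(-1/13))) = 477*(11*(4 + 5/13)) = 477*(11*(57/13)) = 477*(627/13) = 299079/13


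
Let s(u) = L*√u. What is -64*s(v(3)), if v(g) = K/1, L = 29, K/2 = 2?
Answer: -3712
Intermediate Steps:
K = 4 (K = 2*2 = 4)
v(g) = 4 (v(g) = 4/1 = 4*1 = 4)
s(u) = 29*√u
-64*s(v(3)) = -1856*√4 = -1856*2 = -64*58 = -3712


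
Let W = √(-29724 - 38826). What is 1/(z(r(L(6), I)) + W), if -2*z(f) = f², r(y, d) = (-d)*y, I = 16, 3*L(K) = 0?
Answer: -I*√2742/13710 ≈ -0.0038194*I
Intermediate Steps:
L(K) = 0 (L(K) = (⅓)*0 = 0)
r(y, d) = -d*y
z(f) = -f²/2
W = 5*I*√2742 (W = √(-68550) = 5*I*√2742 ≈ 261.82*I)
1/(z(r(L(6), I)) + W) = 1/(-(-1*16*0)²/2 + 5*I*√2742) = 1/(-½*0² + 5*I*√2742) = 1/(-½*0 + 5*I*√2742) = 1/(0 + 5*I*√2742) = 1/(5*I*√2742) = -I*√2742/13710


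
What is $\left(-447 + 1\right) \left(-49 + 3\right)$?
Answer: $20516$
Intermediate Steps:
$\left(-447 + 1\right) \left(-49 + 3\right) = \left(-446\right) \left(-46\right) = 20516$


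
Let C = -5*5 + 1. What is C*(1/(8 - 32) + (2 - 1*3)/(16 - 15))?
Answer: 25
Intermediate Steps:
C = -24 (C = -25 + 1 = -24)
C*(1/(8 - 32) + (2 - 1*3)/(16 - 15)) = -24*(1/(8 - 32) + (2 - 1*3)/(16 - 15)) = -24*(1/(-24) + (2 - 3)/1) = -24*(-1/24 - 1*1) = -24*(-1/24 - 1) = -24*(-25/24) = 25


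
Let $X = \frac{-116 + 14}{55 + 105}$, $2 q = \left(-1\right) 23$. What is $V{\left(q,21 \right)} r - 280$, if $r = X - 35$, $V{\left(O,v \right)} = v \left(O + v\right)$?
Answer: $- \frac{1182349}{160} \approx -7389.7$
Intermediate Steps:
$q = - \frac{23}{2}$ ($q = \frac{\left(-1\right) 23}{2} = \frac{1}{2} \left(-23\right) = - \frac{23}{2} \approx -11.5$)
$X = - \frac{51}{80}$ ($X = - \frac{102}{160} = \left(-102\right) \frac{1}{160} = - \frac{51}{80} \approx -0.6375$)
$r = - \frac{2851}{80}$ ($r = - \frac{51}{80} - 35 = - \frac{2851}{80} \approx -35.638$)
$V{\left(q,21 \right)} r - 280 = 21 \left(- \frac{23}{2} + 21\right) \left(- \frac{2851}{80}\right) - 280 = 21 \cdot \frac{19}{2} \left(- \frac{2851}{80}\right) - 280 = \frac{399}{2} \left(- \frac{2851}{80}\right) - 280 = - \frac{1137549}{160} - 280 = - \frac{1182349}{160}$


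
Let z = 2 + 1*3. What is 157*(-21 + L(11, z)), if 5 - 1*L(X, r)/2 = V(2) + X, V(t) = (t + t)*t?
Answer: -7693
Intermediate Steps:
V(t) = 2*t² (V(t) = (2*t)*t = 2*t²)
z = 5 (z = 2 + 3 = 5)
L(X, r) = -6 - 2*X (L(X, r) = 10 - 2*(2*2² + X) = 10 - 2*(2*4 + X) = 10 - 2*(8 + X) = 10 + (-16 - 2*X) = -6 - 2*X)
157*(-21 + L(11, z)) = 157*(-21 + (-6 - 2*11)) = 157*(-21 + (-6 - 22)) = 157*(-21 - 28) = 157*(-49) = -7693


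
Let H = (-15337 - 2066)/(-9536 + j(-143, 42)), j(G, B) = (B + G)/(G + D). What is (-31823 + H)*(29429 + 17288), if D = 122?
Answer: -297548379504134/200155 ≈ -1.4866e+9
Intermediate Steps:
j(G, B) = (B + G)/(122 + G) (j(G, B) = (B + G)/(G + 122) = (B + G)/(122 + G))
H = 365463/200155 (H = (-15337 - 2066)/(-9536 + (42 - 143)/(122 - 143)) = -17403/(-9536 - 101/(-21)) = -17403/(-9536 - 1/21*(-101)) = -17403/(-9536 + 101/21) = -17403/(-200155/21) = -17403*(-21/200155) = 365463/200155 ≈ 1.8259)
(-31823 + H)*(29429 + 17288) = (-31823 + 365463/200155)*(29429 + 17288) = -6369167102/200155*46717 = -297548379504134/200155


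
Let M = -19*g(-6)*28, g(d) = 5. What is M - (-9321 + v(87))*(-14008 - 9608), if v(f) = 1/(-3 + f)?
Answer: -1540889804/7 ≈ -2.2013e+8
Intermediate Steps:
M = -2660 (M = -19*5*28 = -95*28 = -2660)
M - (-9321 + v(87))*(-14008 - 9608) = -2660 - (-9321 + 1/(-3 + 87))*(-14008 - 9608) = -2660 - (-9321 + 1/84)*(-23616) = -2660 - (-782963)*(-23616)/84 = -2660 - 1*1540871184/7 = -2660 - 1540871184/7 = -1540889804/7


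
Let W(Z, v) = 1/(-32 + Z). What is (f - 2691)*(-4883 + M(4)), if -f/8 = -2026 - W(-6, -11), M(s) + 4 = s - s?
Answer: -1255074453/19 ≈ -6.6057e+7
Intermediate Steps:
M(s) = -4 (M(s) = -4 + (s - s) = -4 + 0 = -4)
f = 307948/19 (f = -8*(-2026 - 1/(-32 - 6)) = -8*(-2026 - 1/(-38)) = -8*(-2026 - 1*(-1/38)) = -8*(-2026 + 1/38) = -8*(-76987/38) = 307948/19 ≈ 16208.)
(f - 2691)*(-4883 + M(4)) = (307948/19 - 2691)*(-4883 - 4) = (256819/19)*(-4887) = -1255074453/19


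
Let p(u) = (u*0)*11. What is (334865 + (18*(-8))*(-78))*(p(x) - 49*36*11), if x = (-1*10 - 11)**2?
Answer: -6715666188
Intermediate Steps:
x = 441 (x = (-10 - 11)**2 = (-21)**2 = 441)
p(u) = 0 (p(u) = 0*11 = 0)
(334865 + (18*(-8))*(-78))*(p(x) - 49*36*11) = (334865 + (18*(-8))*(-78))*(0 - 49*36*11) = (334865 - 144*(-78))*(0 - 1764*11) = (334865 + 11232)*(0 - 19404) = 346097*(-19404) = -6715666188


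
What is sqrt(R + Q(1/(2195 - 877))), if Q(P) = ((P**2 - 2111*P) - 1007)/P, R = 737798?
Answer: I*sqrt(1027576592518)/1318 ≈ 769.12*I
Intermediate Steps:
Q(P) = (-1007 + P**2 - 2111*P)/P
sqrt(R + Q(1/(2195 - 877))) = sqrt(737798 + (-2111 + 1/(2195 - 877) - 1007/(1/(2195 - 877)))) = sqrt(737798 + (-2111 + 1/1318 - 1007/(1/1318))) = sqrt(737798 + (-2111 + 1/1318 - 1007/1/1318)) = sqrt(737798 + (-2111 + 1/1318 - 1007*1318)) = sqrt(737798 + (-2111 + 1/1318 - 1327226)) = sqrt(737798 - 1752066165/1318) = sqrt(-779648401/1318) = I*sqrt(1027576592518)/1318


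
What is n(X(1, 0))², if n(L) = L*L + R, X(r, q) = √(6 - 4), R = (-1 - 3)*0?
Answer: 4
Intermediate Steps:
R = 0 (R = -4*0 = 0)
X(r, q) = √2
n(L) = L² (n(L) = L*L + 0 = L² + 0 = L²)
n(X(1, 0))² = ((√2)²)² = 2² = 4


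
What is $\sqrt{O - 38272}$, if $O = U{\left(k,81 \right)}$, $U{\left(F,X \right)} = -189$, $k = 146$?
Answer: $i \sqrt{38461} \approx 196.11 i$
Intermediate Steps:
$O = -189$
$\sqrt{O - 38272} = \sqrt{-189 - 38272} = \sqrt{-38461} = i \sqrt{38461}$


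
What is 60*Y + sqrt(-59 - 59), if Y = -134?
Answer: -8040 + I*sqrt(118) ≈ -8040.0 + 10.863*I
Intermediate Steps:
60*Y + sqrt(-59 - 59) = 60*(-134) + sqrt(-59 - 59) = -8040 + sqrt(-118) = -8040 + I*sqrt(118)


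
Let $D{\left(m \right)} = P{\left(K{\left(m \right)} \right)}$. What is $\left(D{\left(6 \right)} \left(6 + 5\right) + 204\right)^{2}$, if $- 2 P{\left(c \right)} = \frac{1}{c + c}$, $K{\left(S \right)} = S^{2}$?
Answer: $\frac{862303225}{20736} \approx 41585.0$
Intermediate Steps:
$P{\left(c \right)} = - \frac{1}{4 c}$ ($P{\left(c \right)} = - \frac{1}{2 \left(c + c\right)} = - \frac{1}{2 \cdot 2 c} = - \frac{\frac{1}{2} \frac{1}{c}}{2} = - \frac{1}{4 c}$)
$D{\left(m \right)} = - \frac{1}{4 m^{2}}$
$\left(D{\left(6 \right)} \left(6 + 5\right) + 204\right)^{2} = \left(- \frac{1}{4 \cdot 36} \left(6 + 5\right) + 204\right)^{2} = \left(\left(- \frac{1}{4}\right) \frac{1}{36} \cdot 11 + 204\right)^{2} = \left(\left(- \frac{1}{144}\right) 11 + 204\right)^{2} = \left(- \frac{11}{144} + 204\right)^{2} = \left(\frac{29365}{144}\right)^{2} = \frac{862303225}{20736}$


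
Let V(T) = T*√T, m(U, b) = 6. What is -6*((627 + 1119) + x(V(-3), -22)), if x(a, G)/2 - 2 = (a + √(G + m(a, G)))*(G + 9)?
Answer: -10500 + 624*I - 468*I*√3 ≈ -10500.0 - 186.6*I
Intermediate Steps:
V(T) = T^(3/2)
x(a, G) = 4 + 2*(9 + G)*(a + √(6 + G)) (x(a, G) = 4 + 2*((a + √(G + 6))*(G + 9)) = 4 + 2*((a + √(6 + G))*(9 + G)) = 4 + 2*((9 + G)*(a + √(6 + G))) = 4 + 2*(9 + G)*(a + √(6 + G)))
-6*((627 + 1119) + x(V(-3), -22)) = -6*((627 + 1119) + (4 + 18*(-3)^(3/2) + 18*√(6 - 22) + 2*(-22)*(-3)^(3/2) + 2*(-22)*√(6 - 22))) = -6*(1746 + (4 + 18*(-3*I*√3) + 18*√(-16) + 2*(-22)*(-3*I*√3) + 2*(-22)*√(-16))) = -6*(1746 + (4 - 54*I*√3 + 18*(4*I) + 132*I*√3 + 2*(-22)*(4*I))) = -6*(1746 + (4 - 54*I*√3 + 72*I + 132*I*√3 - 176*I)) = -6*(1746 + (4 - 104*I + 78*I*√3)) = -6*(1750 - 104*I + 78*I*√3) = -10500 + 624*I - 468*I*√3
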